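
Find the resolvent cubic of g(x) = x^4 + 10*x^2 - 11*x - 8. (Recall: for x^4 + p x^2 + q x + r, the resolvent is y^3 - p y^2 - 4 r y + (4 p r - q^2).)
h(y) = y^3 - 10*y^2 + 32*y - 441

Identify coefficients: p = 10, q = -11, r = -8.
Plug into h(y) = y^3 - p y^2 - 4 r y + (4 p r - q^2):
  h(y) = y^3 - (10) y^2 - 4*(-8) y + (4*(10)*(-8) - (-11)^2)
       = y^3 + (-10) y^2 + (32) y + (-441).
Simplifying: h(y) = y^3 - 10*y^2 + 32*y - 441.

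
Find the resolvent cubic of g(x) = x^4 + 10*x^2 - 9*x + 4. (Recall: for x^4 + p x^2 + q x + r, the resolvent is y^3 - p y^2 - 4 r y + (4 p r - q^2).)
h(y) = y^3 - 10*y^2 - 16*y + 79

Identify coefficients: p = 10, q = -9, r = 4.
Plug into h(y) = y^3 - p y^2 - 4 r y + (4 p r - q^2):
  h(y) = y^3 - (10) y^2 - 4*(4) y + (4*(10)*(4) - (-9)^2)
       = y^3 + (-10) y^2 + (-16) y + (79).
Simplifying: h(y) = y^3 - 10*y^2 - 16*y + 79.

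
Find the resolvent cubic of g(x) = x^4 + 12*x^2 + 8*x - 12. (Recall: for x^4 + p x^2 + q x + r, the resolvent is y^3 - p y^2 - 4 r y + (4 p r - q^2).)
h(y) = y^3 - 12*y^2 + 48*y - 640

Identify coefficients: p = 12, q = 8, r = -12.
Plug into h(y) = y^3 - p y^2 - 4 r y + (4 p r - q^2):
  h(y) = y^3 - (12) y^2 - 4*(-12) y + (4*(12)*(-12) - (8)^2)
       = y^3 + (-12) y^2 + (48) y + (-640).
Simplifying: h(y) = y^3 - 12*y^2 + 48*y - 640.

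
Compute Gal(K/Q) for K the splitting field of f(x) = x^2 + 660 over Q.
Gal(K/Q) = Z/2Z (cyclic of order 2)

x^2 + 660 is irreducible over Q since -660 is not a rational square. The splitting field Q(sqrt(-660)) has degree 2 over Q, and its unique nontrivial automorphism is sqrt(-660) ↦ -sqrt(-660). Hence Gal(Q(sqrt(-660))/Q) = Z/2Z.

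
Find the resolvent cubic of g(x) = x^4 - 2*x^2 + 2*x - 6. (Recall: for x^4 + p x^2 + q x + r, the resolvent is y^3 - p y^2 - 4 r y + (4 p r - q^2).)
h(y) = y^3 + 2*y^2 + 24*y + 44

Identify coefficients: p = -2, q = 2, r = -6.
Plug into h(y) = y^3 - p y^2 - 4 r y + (4 p r - q^2):
  h(y) = y^3 - (-2) y^2 - 4*(-6) y + (4*(-2)*(-6) - (2)^2)
       = y^3 + (2) y^2 + (24) y + (44).
Simplifying: h(y) = y^3 + 2*y^2 + 24*y + 44.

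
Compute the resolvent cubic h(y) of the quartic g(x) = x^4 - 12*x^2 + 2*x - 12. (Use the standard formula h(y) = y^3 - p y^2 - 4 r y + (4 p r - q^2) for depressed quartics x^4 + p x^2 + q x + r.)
h(y) = y^3 + 12*y^2 + 48*y + 572

Identify coefficients: p = -12, q = 2, r = -12.
Plug into h(y) = y^3 - p y^2 - 4 r y + (4 p r - q^2):
  h(y) = y^3 - (-12) y^2 - 4*(-12) y + (4*(-12)*(-12) - (2)^2)
       = y^3 + (12) y^2 + (48) y + (572).
Simplifying: h(y) = y^3 + 12*y^2 + 48*y + 572.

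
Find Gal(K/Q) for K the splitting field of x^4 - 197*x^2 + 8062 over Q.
Gal(K/Q) = V_4 (Klein four-group, Z/2Z × Z/2Z)

f factors as (x^2 - 58)(x^2 - 139), so the splitting field is K = Q(sqrt(58), sqrt(139)). The elements 58, 139, 8062 are all non-squares in Q, so sqrt(58) and sqrt(139) generate independent quadratic extensions. Thus [K:Q] = 4 and Gal(K/Q) is generated by the two order-2 automorphisms sqrt(58) ↦ -sqrt(58) and sqrt(139) ↦ -sqrt(139), giving V_4.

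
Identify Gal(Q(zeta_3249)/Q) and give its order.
|Gal(Q(zeta_3249)/Q)| = phi(3249) = 2052; group ≅ (Z/3249Z)^* ≅ Z/6Z × Z/342Z

The n-th cyclotomic polynomial Φ_3249(x) is the minimal polynomial of zeta_3249 over Q and has degree phi(3249) = 2052. So Q(zeta_3249) is a degree-2052 Galois extension with Galois group (Z/3249Z)^*. By CRT, (Z/3249Z)^* ≅ (Z/9Z)^* × (Z/361Z)^*. Each prime-power unit group is (Z/9Z)^* ≅ Z/6Z; (Z/361Z)^* ≅ Z/342Z. Hence Gal(Q(zeta_3249)/Q) ≅ Z/6Z × Z/342Z.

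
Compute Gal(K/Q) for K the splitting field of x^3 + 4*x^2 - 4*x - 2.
Gal(K/Q) = S_3 (symmetric group of order 6)

Compute the discriminant of x^3 + (4)*x^2 + (-4)*x + (-2): Δ = 1492. Since Δ is not a rational square, the Galois group is not contained in A_3; it must be the full S_3 (irreducibility of the cubic rules out anything smaller).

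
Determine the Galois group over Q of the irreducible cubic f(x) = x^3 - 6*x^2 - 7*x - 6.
Gal(K/Q) = S_3 (symmetric group of order 6)

Compute the discriminant of x^3 + (-6)*x^2 + (-7)*x + (-6): Δ = -7556. Since Δ is not a rational square, the Galois group is not contained in A_3; it must be the full S_3 (irreducibility of the cubic rules out anything smaller).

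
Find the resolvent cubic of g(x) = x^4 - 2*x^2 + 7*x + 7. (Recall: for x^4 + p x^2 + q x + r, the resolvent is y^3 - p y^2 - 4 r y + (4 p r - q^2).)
h(y) = y^3 + 2*y^2 - 28*y - 105

Identify coefficients: p = -2, q = 7, r = 7.
Plug into h(y) = y^3 - p y^2 - 4 r y + (4 p r - q^2):
  h(y) = y^3 - (-2) y^2 - 4*(7) y + (4*(-2)*(7) - (7)^2)
       = y^3 + (2) y^2 + (-28) y + (-105).
Simplifying: h(y) = y^3 + 2*y^2 - 28*y - 105.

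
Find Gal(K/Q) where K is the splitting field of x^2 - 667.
Gal(K/Q) = Z/2Z (cyclic of order 2)

x^2 - 667 is irreducible over Q since 667 is not a rational square. The splitting field Q(sqrt(667)) has degree 2 over Q, and its unique nontrivial automorphism is sqrt(667) ↦ -sqrt(667). Hence Gal(Q(sqrt(667))/Q) = Z/2Z.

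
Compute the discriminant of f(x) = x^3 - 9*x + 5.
Δ = 2241

For a depressed cubic x^3 + p x + q the discriminant is Δ = -4 p^3 - 27 q^2 = -4*(-9)^3 - 27*(5)^2 = 2916 - 675 = 2241.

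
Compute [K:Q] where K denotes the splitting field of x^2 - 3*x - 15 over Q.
[K:Q] = 2

The discriminant of x^2 + (-3)*x + (-15) is b^2 - 4c = 9 - (-60) = 69. Since 69 is not a perfect square in Q, the polynomial is irreducible over Q. Its two roots generate a degree-2 extension, so [K:Q] = 2.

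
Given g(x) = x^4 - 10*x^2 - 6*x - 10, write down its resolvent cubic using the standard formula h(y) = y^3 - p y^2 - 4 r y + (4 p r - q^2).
h(y) = y^3 + 10*y^2 + 40*y + 364

Identify coefficients: p = -10, q = -6, r = -10.
Plug into h(y) = y^3 - p y^2 - 4 r y + (4 p r - q^2):
  h(y) = y^3 - (-10) y^2 - 4*(-10) y + (4*(-10)*(-10) - (-6)^2)
       = y^3 + (10) y^2 + (40) y + (364).
Simplifying: h(y) = y^3 + 10*y^2 + 40*y + 364.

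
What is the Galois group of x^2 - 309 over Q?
Gal(K/Q) = Z/2Z (cyclic of order 2)

x^2 - 309 is irreducible over Q since 309 is not a rational square. The splitting field Q(sqrt(309)) has degree 2 over Q, and its unique nontrivial automorphism is sqrt(309) ↦ -sqrt(309). Hence Gal(Q(sqrt(309))/Q) = Z/2Z.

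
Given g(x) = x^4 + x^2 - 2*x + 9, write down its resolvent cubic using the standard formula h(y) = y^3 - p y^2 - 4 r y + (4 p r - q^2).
h(y) = y^3 - y^2 - 36*y + 32

Identify coefficients: p = 1, q = -2, r = 9.
Plug into h(y) = y^3 - p y^2 - 4 r y + (4 p r - q^2):
  h(y) = y^3 - (1) y^2 - 4*(9) y + (4*(1)*(9) - (-2)^2)
       = y^3 + (-1) y^2 + (-36) y + (32).
Simplifying: h(y) = y^3 - y^2 - 36*y + 32.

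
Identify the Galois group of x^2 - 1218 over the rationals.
Gal(K/Q) = Z/2Z (cyclic of order 2)

x^2 - 1218 is irreducible over Q since 1218 is not a rational square. The splitting field Q(sqrt(1218)) has degree 2 over Q, and its unique nontrivial automorphism is sqrt(1218) ↦ -sqrt(1218). Hence Gal(Q(sqrt(1218))/Q) = Z/2Z.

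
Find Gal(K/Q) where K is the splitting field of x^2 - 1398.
Gal(K/Q) = Z/2Z (cyclic of order 2)

x^2 - 1398 is irreducible over Q since 1398 is not a rational square. The splitting field Q(sqrt(1398)) has degree 2 over Q, and its unique nontrivial automorphism is sqrt(1398) ↦ -sqrt(1398). Hence Gal(Q(sqrt(1398))/Q) = Z/2Z.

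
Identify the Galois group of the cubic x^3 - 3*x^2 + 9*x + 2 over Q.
Gal(K/Q) = S_3 (symmetric group of order 6)

Compute the discriminant of x^3 + (-3)*x^2 + (9)*x + (2): Δ = -3051. Since Δ is not a rational square, the Galois group is not contained in A_3; it must be the full S_3 (irreducibility of the cubic rules out anything smaller).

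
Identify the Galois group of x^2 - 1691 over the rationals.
Gal(K/Q) = Z/2Z (cyclic of order 2)

x^2 - 1691 is irreducible over Q since 1691 is not a rational square. The splitting field Q(sqrt(1691)) has degree 2 over Q, and its unique nontrivial automorphism is sqrt(1691) ↦ -sqrt(1691). Hence Gal(Q(sqrt(1691))/Q) = Z/2Z.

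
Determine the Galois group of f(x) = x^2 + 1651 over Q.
Gal(K/Q) = Z/2Z (cyclic of order 2)

x^2 + 1651 is irreducible over Q since -1651 is not a rational square. The splitting field Q(sqrt(-1651)) has degree 2 over Q, and its unique nontrivial automorphism is sqrt(-1651) ↦ -sqrt(-1651). Hence Gal(Q(sqrt(-1651))/Q) = Z/2Z.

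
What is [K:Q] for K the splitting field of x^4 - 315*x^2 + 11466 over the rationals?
[K:Q] = 4

f factors as (x^2 - 273)(x^2 - 42); the splitting field is K = Q(sqrt(273), sqrt(42)). Since 273, 42, and 11466 are all non-squares in Q, the three subfields Q(sqrt(273)), Q(sqrt(42)), Q(sqrt(11466)) are distinct degree-2 extensions, so [K:Q] = 4 (Klein four Galois group).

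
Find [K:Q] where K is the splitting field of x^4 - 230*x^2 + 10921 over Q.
[K:Q] = 4

f factors as (x^2 - 163)(x^2 - 67); the splitting field is K = Q(sqrt(163), sqrt(67)). Since 163, 67, and 10921 are all non-squares in Q, the three subfields Q(sqrt(163)), Q(sqrt(67)), Q(sqrt(10921)) are distinct degree-2 extensions, so [K:Q] = 4 (Klein four Galois group).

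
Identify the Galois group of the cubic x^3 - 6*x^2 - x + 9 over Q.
Gal(K/Q) = S_3 (symmetric group of order 6)

Compute the discriminant of x^3 + (-6)*x^2 + (-1)*x + (9): Δ = 6601. Since Δ is not a rational square, the Galois group is not contained in A_3; it must be the full S_3 (irreducibility of the cubic rules out anything smaller).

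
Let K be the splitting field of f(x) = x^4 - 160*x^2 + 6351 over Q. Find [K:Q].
[K:Q] = 4

f factors as (x^2 - 87)(x^2 - 73); the splitting field is K = Q(sqrt(87), sqrt(73)). Since 87, 73, and 6351 are all non-squares in Q, the three subfields Q(sqrt(87)), Q(sqrt(73)), Q(sqrt(6351)) are distinct degree-2 extensions, so [K:Q] = 4 (Klein four Galois group).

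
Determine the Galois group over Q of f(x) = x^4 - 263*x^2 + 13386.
Gal(K/Q) = V_4 (Klein four-group, Z/2Z × Z/2Z)

f factors as (x^2 - 194)(x^2 - 69), so the splitting field is K = Q(sqrt(194), sqrt(69)). The elements 194, 69, 13386 are all non-squares in Q, so sqrt(194) and sqrt(69) generate independent quadratic extensions. Thus [K:Q] = 4 and Gal(K/Q) is generated by the two order-2 automorphisms sqrt(194) ↦ -sqrt(194) and sqrt(69) ↦ -sqrt(69), giving V_4.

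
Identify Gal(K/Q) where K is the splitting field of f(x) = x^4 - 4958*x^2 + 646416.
Gal(K/Q) = Z/2Z (cyclic of order 2)

f factors as (x^2 - 4824)(x^2 - 134), so the splitting field is K = Q(sqrt(4824), sqrt(134)). The squarefree part of 4824 is 134 and the squarefree part of 134 is also 134, so sqrt(4824) and sqrt(134) are both rational multiples of sqrt(134). Hence Q(sqrt(4824)) = Q(sqrt(134)) = Q(sqrt(134)), and the splitting field collapses to a single degree-2 extension with Galois group Z/2Z.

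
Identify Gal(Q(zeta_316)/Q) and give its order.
|Gal(Q(zeta_316)/Q)| = phi(316) = 156; group ≅ (Z/316Z)^* ≅ Z/2Z × Z/78Z

The n-th cyclotomic polynomial Φ_316(x) is the minimal polynomial of zeta_316 over Q and has degree phi(316) = 156. So Q(zeta_316) is a degree-156 Galois extension with Galois group (Z/316Z)^*. By CRT, (Z/316Z)^* ≅ (Z/4Z)^* × (Z/79Z)^*. Each prime-power unit group is (Z/4Z)^* ≅ Z/2Z; (Z/79Z)^* ≅ Z/78Z. Hence Gal(Q(zeta_316)/Q) ≅ Z/2Z × Z/78Z.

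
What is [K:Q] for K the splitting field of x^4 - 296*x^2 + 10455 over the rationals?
[K:Q] = 4

f factors as (x^2 - 41)(x^2 - 255); the splitting field is K = Q(sqrt(41), sqrt(255)). Since 41, 255, and 10455 are all non-squares in Q, the three subfields Q(sqrt(41)), Q(sqrt(255)), Q(sqrt(10455)) are distinct degree-2 extensions, so [K:Q] = 4 (Klein four Galois group).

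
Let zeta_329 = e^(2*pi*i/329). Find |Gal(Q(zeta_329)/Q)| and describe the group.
|Gal(Q(zeta_329)/Q)| = phi(329) = 276; group ≅ (Z/329Z)^* ≅ Z/6Z × Z/46Z

The n-th cyclotomic polynomial Φ_329(x) is the minimal polynomial of zeta_329 over Q and has degree phi(329) = 276. So Q(zeta_329) is a degree-276 Galois extension with Galois group (Z/329Z)^*. By CRT, (Z/329Z)^* ≅ (Z/7Z)^* × (Z/47Z)^*. Each prime-power unit group is (Z/7Z)^* ≅ Z/6Z; (Z/47Z)^* ≅ Z/46Z. Hence Gal(Q(zeta_329)/Q) ≅ Z/6Z × Z/46Z.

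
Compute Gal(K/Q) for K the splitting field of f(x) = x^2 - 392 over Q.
Gal(K/Q) = Z/2Z (cyclic of order 2)

x^2 - 392 is irreducible over Q since 392 is not a rational square. The splitting field Q(sqrt(392)) has degree 2 over Q, and its unique nontrivial automorphism is sqrt(392) ↦ -sqrt(392). Hence Gal(Q(sqrt(392))/Q) = Z/2Z.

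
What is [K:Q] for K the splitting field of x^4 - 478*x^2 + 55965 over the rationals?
[K:Q] = 4

f factors as (x^2 - 273)(x^2 - 205); the splitting field is K = Q(sqrt(273), sqrt(205)). Since 273, 205, and 55965 are all non-squares in Q, the three subfields Q(sqrt(273)), Q(sqrt(205)), Q(sqrt(55965)) are distinct degree-2 extensions, so [K:Q] = 4 (Klein four Galois group).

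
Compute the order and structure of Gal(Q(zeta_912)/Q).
|Gal(Q(zeta_912)/Q)| = phi(912) = 288; group ≅ (Z/912Z)^* ≅ Z/2Z × Z/2Z × Z/4Z × Z/18Z

The n-th cyclotomic polynomial Φ_912(x) is the minimal polynomial of zeta_912 over Q and has degree phi(912) = 288. So Q(zeta_912) is a degree-288 Galois extension with Galois group (Z/912Z)^*. By CRT, (Z/912Z)^* ≅ (Z/16Z)^* × (Z/3Z)^* × (Z/19Z)^*. Each prime-power unit group is (Z/16Z)^* ≅ Z/2Z × Z/4Z; (Z/3Z)^* ≅ Z/2Z; (Z/19Z)^* ≅ Z/18Z. Hence Gal(Q(zeta_912)/Q) ≅ Z/2Z × Z/2Z × Z/4Z × Z/18Z.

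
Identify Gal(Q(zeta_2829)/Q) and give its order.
|Gal(Q(zeta_2829)/Q)| = phi(2829) = 1760; group ≅ (Z/2829Z)^* ≅ Z/2Z × Z/22Z × Z/40Z

The n-th cyclotomic polynomial Φ_2829(x) is the minimal polynomial of zeta_2829 over Q and has degree phi(2829) = 1760. So Q(zeta_2829) is a degree-1760 Galois extension with Galois group (Z/2829Z)^*. By CRT, (Z/2829Z)^* ≅ (Z/3Z)^* × (Z/23Z)^* × (Z/41Z)^*. Each prime-power unit group is (Z/3Z)^* ≅ Z/2Z; (Z/23Z)^* ≅ Z/22Z; (Z/41Z)^* ≅ Z/40Z. Hence Gal(Q(zeta_2829)/Q) ≅ Z/2Z × Z/22Z × Z/40Z.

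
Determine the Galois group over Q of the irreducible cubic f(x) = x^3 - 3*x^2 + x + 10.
Gal(K/Q) = S_3 (symmetric group of order 6)

Compute the discriminant of x^3 + (-3)*x^2 + (1)*x + (10): Δ = -2155. Since Δ is not a rational square, the Galois group is not contained in A_3; it must be the full S_3 (irreducibility of the cubic rules out anything smaller).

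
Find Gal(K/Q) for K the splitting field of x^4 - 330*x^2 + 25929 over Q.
Gal(K/Q) = V_4 (Klein four-group, Z/2Z × Z/2Z)

f factors as (x^2 - 129)(x^2 - 201), so the splitting field is K = Q(sqrt(129), sqrt(201)). The elements 129, 201, 25929 are all non-squares in Q, so sqrt(129) and sqrt(201) generate independent quadratic extensions. Thus [K:Q] = 4 and Gal(K/Q) is generated by the two order-2 automorphisms sqrt(129) ↦ -sqrt(129) and sqrt(201) ↦ -sqrt(201), giving V_4.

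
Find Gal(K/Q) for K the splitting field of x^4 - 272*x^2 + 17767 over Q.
Gal(K/Q) = V_4 (Klein four-group, Z/2Z × Z/2Z)

f factors as (x^2 - 109)(x^2 - 163), so the splitting field is K = Q(sqrt(109), sqrt(163)). The elements 109, 163, 17767 are all non-squares in Q, so sqrt(109) and sqrt(163) generate independent quadratic extensions. Thus [K:Q] = 4 and Gal(K/Q) is generated by the two order-2 automorphisms sqrt(109) ↦ -sqrt(109) and sqrt(163) ↦ -sqrt(163), giving V_4.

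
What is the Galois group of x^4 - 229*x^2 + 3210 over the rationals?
Gal(K/Q) = V_4 (Klein four-group, Z/2Z × Z/2Z)

f factors as (x^2 - 15)(x^2 - 214), so the splitting field is K = Q(sqrt(15), sqrt(214)). The elements 15, 214, 3210 are all non-squares in Q, so sqrt(15) and sqrt(214) generate independent quadratic extensions. Thus [K:Q] = 4 and Gal(K/Q) is generated by the two order-2 automorphisms sqrt(15) ↦ -sqrt(15) and sqrt(214) ↦ -sqrt(214), giving V_4.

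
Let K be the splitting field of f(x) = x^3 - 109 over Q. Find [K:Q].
[K:Q] = 6

x^3 - 109 has one real root r = 109^(1/3) and two complex roots r*zeta_3, r*zeta_3^2 where zeta_3 = e^(2*pi*i/3). The splitting field is Q(r, zeta_3). [Q(r):Q] = 3 and [Q(zeta_3):Q] = 2 with gcd = 1, so [Q(r, zeta_3):Q] = 3 * 2 = 6.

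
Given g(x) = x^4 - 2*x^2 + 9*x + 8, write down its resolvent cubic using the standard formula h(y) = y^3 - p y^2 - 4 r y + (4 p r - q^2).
h(y) = y^3 + 2*y^2 - 32*y - 145

Identify coefficients: p = -2, q = 9, r = 8.
Plug into h(y) = y^3 - p y^2 - 4 r y + (4 p r - q^2):
  h(y) = y^3 - (-2) y^2 - 4*(8) y + (4*(-2)*(8) - (9)^2)
       = y^3 + (2) y^2 + (-32) y + (-145).
Simplifying: h(y) = y^3 + 2*y^2 - 32*y - 145.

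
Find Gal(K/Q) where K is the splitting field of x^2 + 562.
Gal(K/Q) = Z/2Z (cyclic of order 2)

x^2 + 562 is irreducible over Q since -562 is not a rational square. The splitting field Q(sqrt(-562)) has degree 2 over Q, and its unique nontrivial automorphism is sqrt(-562) ↦ -sqrt(-562). Hence Gal(Q(sqrt(-562))/Q) = Z/2Z.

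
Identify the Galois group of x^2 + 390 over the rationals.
Gal(K/Q) = Z/2Z (cyclic of order 2)

x^2 + 390 is irreducible over Q since -390 is not a rational square. The splitting field Q(sqrt(-390)) has degree 2 over Q, and its unique nontrivial automorphism is sqrt(-390) ↦ -sqrt(-390). Hence Gal(Q(sqrt(-390))/Q) = Z/2Z.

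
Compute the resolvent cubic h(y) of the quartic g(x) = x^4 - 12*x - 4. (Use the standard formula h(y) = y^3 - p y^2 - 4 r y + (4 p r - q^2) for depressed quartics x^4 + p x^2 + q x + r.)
h(y) = y^3 + 16*y - 144

Identify coefficients: p = 0, q = -12, r = -4.
Plug into h(y) = y^3 - p y^2 - 4 r y + (4 p r - q^2):
  h(y) = y^3 - (0) y^2 - 4*(-4) y + (4*(0)*(-4) - (-12)^2)
       = y^3 + (0) y^2 + (16) y + (-144).
Simplifying: h(y) = y^3 + 16*y - 144.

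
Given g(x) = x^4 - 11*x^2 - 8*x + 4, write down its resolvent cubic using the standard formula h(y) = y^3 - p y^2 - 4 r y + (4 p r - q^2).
h(y) = y^3 + 11*y^2 - 16*y - 240

Identify coefficients: p = -11, q = -8, r = 4.
Plug into h(y) = y^3 - p y^2 - 4 r y + (4 p r - q^2):
  h(y) = y^3 - (-11) y^2 - 4*(4) y + (4*(-11)*(4) - (-8)^2)
       = y^3 + (11) y^2 + (-16) y + (-240).
Simplifying: h(y) = y^3 + 11*y^2 - 16*y - 240.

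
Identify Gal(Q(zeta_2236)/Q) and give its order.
|Gal(Q(zeta_2236)/Q)| = phi(2236) = 1008; group ≅ (Z/2236Z)^* ≅ Z/2Z × Z/12Z × Z/42Z

The n-th cyclotomic polynomial Φ_2236(x) is the minimal polynomial of zeta_2236 over Q and has degree phi(2236) = 1008. So Q(zeta_2236) is a degree-1008 Galois extension with Galois group (Z/2236Z)^*. By CRT, (Z/2236Z)^* ≅ (Z/4Z)^* × (Z/13Z)^* × (Z/43Z)^*. Each prime-power unit group is (Z/4Z)^* ≅ Z/2Z; (Z/13Z)^* ≅ Z/12Z; (Z/43Z)^* ≅ Z/42Z. Hence Gal(Q(zeta_2236)/Q) ≅ Z/2Z × Z/12Z × Z/42Z.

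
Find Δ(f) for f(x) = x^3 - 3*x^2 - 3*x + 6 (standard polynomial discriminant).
Δ = 837

For x^3 + a x^2 + b x + c the discriminant is Δ = 18 a b c - 4 a^3 c + a^2 b^2 - 4 b^3 - 27 c^2.
Plug a = -3, b = -3, c = 6:
  18*(-3)*(-3)*(6) - 4*(-3)^3*(6) + (-3)^2*(-3)^2 - 4*(-3)^3 - 27*(6)^2
  = 972 + (648) + 81 + (108) + (-972)
  = 837.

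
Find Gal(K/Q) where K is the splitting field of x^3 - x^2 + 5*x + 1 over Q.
Gal(K/Q) = S_3 (symmetric group of order 6)

Compute the discriminant of x^3 + (-1)*x^2 + (5)*x + (1): Δ = -588. Since Δ is not a rational square, the Galois group is not contained in A_3; it must be the full S_3 (irreducibility of the cubic rules out anything smaller).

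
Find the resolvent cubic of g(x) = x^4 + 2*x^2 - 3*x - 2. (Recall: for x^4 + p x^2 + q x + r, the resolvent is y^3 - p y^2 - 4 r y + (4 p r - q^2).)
h(y) = y^3 - 2*y^2 + 8*y - 25

Identify coefficients: p = 2, q = -3, r = -2.
Plug into h(y) = y^3 - p y^2 - 4 r y + (4 p r - q^2):
  h(y) = y^3 - (2) y^2 - 4*(-2) y + (4*(2)*(-2) - (-3)^2)
       = y^3 + (-2) y^2 + (8) y + (-25).
Simplifying: h(y) = y^3 - 2*y^2 + 8*y - 25.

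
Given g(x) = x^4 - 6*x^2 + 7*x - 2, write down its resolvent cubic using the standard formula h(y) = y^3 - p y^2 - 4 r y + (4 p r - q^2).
h(y) = y^3 + 6*y^2 + 8*y - 1

Identify coefficients: p = -6, q = 7, r = -2.
Plug into h(y) = y^3 - p y^2 - 4 r y + (4 p r - q^2):
  h(y) = y^3 - (-6) y^2 - 4*(-2) y + (4*(-6)*(-2) - (7)^2)
       = y^3 + (6) y^2 + (8) y + (-1).
Simplifying: h(y) = y^3 + 6*y^2 + 8*y - 1.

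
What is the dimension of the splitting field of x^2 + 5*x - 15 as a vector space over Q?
[K:Q] = 2

The discriminant of x^2 + (5)*x + (-15) is b^2 - 4c = 25 - (-60) = 85. Since 85 is not a perfect square in Q, the polynomial is irreducible over Q. Its two roots generate a degree-2 extension, so [K:Q] = 2.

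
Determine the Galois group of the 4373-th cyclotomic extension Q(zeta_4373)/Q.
|Gal(Q(zeta_4373)/Q)| = phi(4373) = 4372; group ≅ (Z/4373Z)^* ≅ Z/4372Z

The n-th cyclotomic polynomial Φ_4373(x) is the minimal polynomial of zeta_4373 over Q and has degree phi(4373) = 4372. So Q(zeta_4373) is a degree-4372 Galois extension with Galois group (Z/4373Z)^*. (Z/4373Z)^* is cyclic since 4373 is an odd prime power (or 4). Hence Gal(Q(zeta_4373)/Q) ≅ Z/4372Z.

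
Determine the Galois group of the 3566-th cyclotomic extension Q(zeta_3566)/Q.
|Gal(Q(zeta_3566)/Q)| = phi(3566) = 1782; group ≅ (Z/3566Z)^* ≅ Z/1782Z

The n-th cyclotomic polynomial Φ_3566(x) is the minimal polynomial of zeta_3566 over Q and has degree phi(3566) = 1782. So Q(zeta_3566) is a degree-1782 Galois extension with Galois group (Z/3566Z)^*. By CRT, (Z/3566Z)^* ≅ (Z/2Z)^* × (Z/1783Z)^*. Each prime-power unit group is (Z/2Z)^* ≅ trivial group (order 1); (Z/1783Z)^* ≅ Z/1782Z. Hence Gal(Q(zeta_3566)/Q) ≅ Z/1782Z.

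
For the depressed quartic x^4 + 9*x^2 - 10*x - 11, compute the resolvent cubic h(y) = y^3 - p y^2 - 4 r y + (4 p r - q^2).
h(y) = y^3 - 9*y^2 + 44*y - 496

Identify coefficients: p = 9, q = -10, r = -11.
Plug into h(y) = y^3 - p y^2 - 4 r y + (4 p r - q^2):
  h(y) = y^3 - (9) y^2 - 4*(-11) y + (4*(9)*(-11) - (-10)^2)
       = y^3 + (-9) y^2 + (44) y + (-496).
Simplifying: h(y) = y^3 - 9*y^2 + 44*y - 496.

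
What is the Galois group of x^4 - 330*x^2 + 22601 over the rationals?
Gal(K/Q) = V_4 (Klein four-group, Z/2Z × Z/2Z)

f factors as (x^2 - 233)(x^2 - 97), so the splitting field is K = Q(sqrt(233), sqrt(97)). The elements 233, 97, 22601 are all non-squares in Q, so sqrt(233) and sqrt(97) generate independent quadratic extensions. Thus [K:Q] = 4 and Gal(K/Q) is generated by the two order-2 automorphisms sqrt(233) ↦ -sqrt(233) and sqrt(97) ↦ -sqrt(97), giving V_4.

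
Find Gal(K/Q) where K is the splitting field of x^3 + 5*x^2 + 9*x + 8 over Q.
Gal(K/Q) = S_3 (symmetric group of order 6)

Compute the discriminant of x^3 + (5)*x^2 + (9)*x + (8): Δ = -139. Since Δ is not a rational square, the Galois group is not contained in A_3; it must be the full S_3 (irreducibility of the cubic rules out anything smaller).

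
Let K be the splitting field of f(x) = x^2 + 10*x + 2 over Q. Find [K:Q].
[K:Q] = 2

The discriminant of x^2 + (10)*x + (2) is b^2 - 4c = 100 - (8) = 92. Since 92 is not a perfect square in Q, the polynomial is irreducible over Q. Its two roots generate a degree-2 extension, so [K:Q] = 2.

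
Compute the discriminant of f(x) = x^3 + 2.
Δ = -108

For a depressed cubic x^3 + p x + q the discriminant is Δ = -4 p^3 - 27 q^2 = -4*(0)^3 - 27*(2)^2 = 0 - 108 = -108.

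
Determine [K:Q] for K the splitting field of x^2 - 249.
[K:Q] = 2

The polynomial x^2 - 249 is irreducible over Q since 249 is not a perfect square. Its splitting field is Q(sqrt(249)), which has degree 2 over Q.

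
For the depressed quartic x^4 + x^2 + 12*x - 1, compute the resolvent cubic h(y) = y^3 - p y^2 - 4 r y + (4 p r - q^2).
h(y) = y^3 - y^2 + 4*y - 148

Identify coefficients: p = 1, q = 12, r = -1.
Plug into h(y) = y^3 - p y^2 - 4 r y + (4 p r - q^2):
  h(y) = y^3 - (1) y^2 - 4*(-1) y + (4*(1)*(-1) - (12)^2)
       = y^3 + (-1) y^2 + (4) y + (-148).
Simplifying: h(y) = y^3 - y^2 + 4*y - 148.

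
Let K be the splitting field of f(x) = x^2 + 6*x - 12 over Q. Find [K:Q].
[K:Q] = 2

The discriminant of x^2 + (6)*x + (-12) is b^2 - 4c = 36 - (-48) = 84. Since 84 is not a perfect square in Q, the polynomial is irreducible over Q. Its two roots generate a degree-2 extension, so [K:Q] = 2.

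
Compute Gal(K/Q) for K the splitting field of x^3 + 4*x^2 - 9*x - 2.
Gal(K/Q) = S_3 (symmetric group of order 6)

Compute the discriminant of x^3 + (4)*x^2 + (-9)*x + (-2): Δ = 5912. Since Δ is not a rational square, the Galois group is not contained in A_3; it must be the full S_3 (irreducibility of the cubic rules out anything smaller).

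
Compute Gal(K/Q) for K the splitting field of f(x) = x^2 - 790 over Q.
Gal(K/Q) = Z/2Z (cyclic of order 2)

x^2 - 790 is irreducible over Q since 790 is not a rational square. The splitting field Q(sqrt(790)) has degree 2 over Q, and its unique nontrivial automorphism is sqrt(790) ↦ -sqrt(790). Hence Gal(Q(sqrt(790))/Q) = Z/2Z.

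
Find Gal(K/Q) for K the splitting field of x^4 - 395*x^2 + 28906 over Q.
Gal(K/Q) = V_4 (Klein four-group, Z/2Z × Z/2Z)

f factors as (x^2 - 97)(x^2 - 298), so the splitting field is K = Q(sqrt(97), sqrt(298)). The elements 97, 298, 28906 are all non-squares in Q, so sqrt(97) and sqrt(298) generate independent quadratic extensions. Thus [K:Q] = 4 and Gal(K/Q) is generated by the two order-2 automorphisms sqrt(97) ↦ -sqrt(97) and sqrt(298) ↦ -sqrt(298), giving V_4.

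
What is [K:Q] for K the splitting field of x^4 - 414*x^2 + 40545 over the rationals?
[K:Q] = 4

f factors as (x^2 - 159)(x^2 - 255); the splitting field is K = Q(sqrt(159), sqrt(255)). Since 159, 255, and 40545 are all non-squares in Q, the three subfields Q(sqrt(159)), Q(sqrt(255)), Q(sqrt(40545)) are distinct degree-2 extensions, so [K:Q] = 4 (Klein four Galois group).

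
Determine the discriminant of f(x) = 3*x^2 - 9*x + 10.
Δ = -39

For a quadratic a x^2 + b x + c the discriminant is Δ = b^2 - 4ac = (-9)^2 - 4*(3)*(10) = 81 - (120) = -39.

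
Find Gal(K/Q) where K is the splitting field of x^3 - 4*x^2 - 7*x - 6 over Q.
Gal(K/Q) = S_3 (symmetric group of order 6)

Compute the discriminant of x^3 + (-4)*x^2 + (-7)*x + (-6): Δ = -3376. Since Δ is not a rational square, the Galois group is not contained in A_3; it must be the full S_3 (irreducibility of the cubic rules out anything smaller).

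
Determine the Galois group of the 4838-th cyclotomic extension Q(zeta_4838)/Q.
|Gal(Q(zeta_4838)/Q)| = phi(4838) = 2320; group ≅ (Z/4838Z)^* ≅ Z/40Z × Z/58Z

The n-th cyclotomic polynomial Φ_4838(x) is the minimal polynomial of zeta_4838 over Q and has degree phi(4838) = 2320. So Q(zeta_4838) is a degree-2320 Galois extension with Galois group (Z/4838Z)^*. By CRT, (Z/4838Z)^* ≅ (Z/2Z)^* × (Z/41Z)^* × (Z/59Z)^*. Each prime-power unit group is (Z/2Z)^* ≅ trivial group (order 1); (Z/41Z)^* ≅ Z/40Z; (Z/59Z)^* ≅ Z/58Z. Hence Gal(Q(zeta_4838)/Q) ≅ Z/40Z × Z/58Z.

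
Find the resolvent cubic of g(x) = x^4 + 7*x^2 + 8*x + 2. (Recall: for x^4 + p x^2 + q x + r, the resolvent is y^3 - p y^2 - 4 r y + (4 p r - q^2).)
h(y) = y^3 - 7*y^2 - 8*y - 8

Identify coefficients: p = 7, q = 8, r = 2.
Plug into h(y) = y^3 - p y^2 - 4 r y + (4 p r - q^2):
  h(y) = y^3 - (7) y^2 - 4*(2) y + (4*(7)*(2) - (8)^2)
       = y^3 + (-7) y^2 + (-8) y + (-8).
Simplifying: h(y) = y^3 - 7*y^2 - 8*y - 8.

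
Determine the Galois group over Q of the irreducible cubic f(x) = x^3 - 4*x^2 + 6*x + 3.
Gal(K/Q) = S_3 (symmetric group of order 6)

Compute the discriminant of x^3 + (-4)*x^2 + (6)*x + (3): Δ = -1059. Since Δ is not a rational square, the Galois group is not contained in A_3; it must be the full S_3 (irreducibility of the cubic rules out anything smaller).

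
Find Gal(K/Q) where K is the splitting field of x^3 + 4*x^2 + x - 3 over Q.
Gal(K/Q) = S_3 (symmetric group of order 6)

Compute the discriminant of x^3 + (4)*x^2 + (1)*x + (-3): Δ = 321. Since Δ is not a rational square, the Galois group is not contained in A_3; it must be the full S_3 (irreducibility of the cubic rules out anything smaller).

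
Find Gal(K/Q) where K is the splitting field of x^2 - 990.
Gal(K/Q) = Z/2Z (cyclic of order 2)

x^2 - 990 is irreducible over Q since 990 is not a rational square. The splitting field Q(sqrt(990)) has degree 2 over Q, and its unique nontrivial automorphism is sqrt(990) ↦ -sqrt(990). Hence Gal(Q(sqrt(990))/Q) = Z/2Z.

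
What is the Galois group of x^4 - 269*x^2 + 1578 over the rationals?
Gal(K/Q) = V_4 (Klein four-group, Z/2Z × Z/2Z)

f factors as (x^2 - 6)(x^2 - 263), so the splitting field is K = Q(sqrt(6), sqrt(263)). The elements 6, 263, 1578 are all non-squares in Q, so sqrt(6) and sqrt(263) generate independent quadratic extensions. Thus [K:Q] = 4 and Gal(K/Q) is generated by the two order-2 automorphisms sqrt(6) ↦ -sqrt(6) and sqrt(263) ↦ -sqrt(263), giving V_4.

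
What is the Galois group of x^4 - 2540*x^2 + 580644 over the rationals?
Gal(K/Q) = Z/2Z (cyclic of order 2)

f factors as (x^2 - 254)(x^2 - 2286), so the splitting field is K = Q(sqrt(254), sqrt(2286)). The squarefree part of 254 is 254 and the squarefree part of 2286 is also 254, so sqrt(254) and sqrt(2286) are both rational multiples of sqrt(254). Hence Q(sqrt(254)) = Q(sqrt(2286)) = Q(sqrt(254)), and the splitting field collapses to a single degree-2 extension with Galois group Z/2Z.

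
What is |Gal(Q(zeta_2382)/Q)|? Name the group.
|Gal(Q(zeta_2382)/Q)| = phi(2382) = 792; group ≅ (Z/2382Z)^* ≅ Z/2Z × Z/396Z

The n-th cyclotomic polynomial Φ_2382(x) is the minimal polynomial of zeta_2382 over Q and has degree phi(2382) = 792. So Q(zeta_2382) is a degree-792 Galois extension with Galois group (Z/2382Z)^*. By CRT, (Z/2382Z)^* ≅ (Z/2Z)^* × (Z/3Z)^* × (Z/397Z)^*. Each prime-power unit group is (Z/2Z)^* ≅ trivial group (order 1); (Z/3Z)^* ≅ Z/2Z; (Z/397Z)^* ≅ Z/396Z. Hence Gal(Q(zeta_2382)/Q) ≅ Z/2Z × Z/396Z.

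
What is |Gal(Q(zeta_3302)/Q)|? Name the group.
|Gal(Q(zeta_3302)/Q)| = phi(3302) = 1512; group ≅ (Z/3302Z)^* ≅ Z/12Z × Z/126Z

The n-th cyclotomic polynomial Φ_3302(x) is the minimal polynomial of zeta_3302 over Q and has degree phi(3302) = 1512. So Q(zeta_3302) is a degree-1512 Galois extension with Galois group (Z/3302Z)^*. By CRT, (Z/3302Z)^* ≅ (Z/2Z)^* × (Z/13Z)^* × (Z/127Z)^*. Each prime-power unit group is (Z/2Z)^* ≅ trivial group (order 1); (Z/13Z)^* ≅ Z/12Z; (Z/127Z)^* ≅ Z/126Z. Hence Gal(Q(zeta_3302)/Q) ≅ Z/12Z × Z/126Z.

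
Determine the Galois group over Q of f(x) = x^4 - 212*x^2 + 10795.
Gal(K/Q) = V_4 (Klein four-group, Z/2Z × Z/2Z)

f factors as (x^2 - 85)(x^2 - 127), so the splitting field is K = Q(sqrt(85), sqrt(127)). The elements 85, 127, 10795 are all non-squares in Q, so sqrt(85) and sqrt(127) generate independent quadratic extensions. Thus [K:Q] = 4 and Gal(K/Q) is generated by the two order-2 automorphisms sqrt(85) ↦ -sqrt(85) and sqrt(127) ↦ -sqrt(127), giving V_4.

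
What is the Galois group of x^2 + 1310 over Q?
Gal(K/Q) = Z/2Z (cyclic of order 2)

x^2 + 1310 is irreducible over Q since -1310 is not a rational square. The splitting field Q(sqrt(-1310)) has degree 2 over Q, and its unique nontrivial automorphism is sqrt(-1310) ↦ -sqrt(-1310). Hence Gal(Q(sqrt(-1310))/Q) = Z/2Z.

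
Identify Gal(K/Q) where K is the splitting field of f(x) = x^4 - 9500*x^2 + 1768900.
Gal(K/Q) = Z/2Z (cyclic of order 2)

f factors as (x^2 - 9310)(x^2 - 190), so the splitting field is K = Q(sqrt(9310), sqrt(190)). The squarefree part of 9310 is 190 and the squarefree part of 190 is also 190, so sqrt(9310) and sqrt(190) are both rational multiples of sqrt(190). Hence Q(sqrt(9310)) = Q(sqrt(190)) = Q(sqrt(190)), and the splitting field collapses to a single degree-2 extension with Galois group Z/2Z.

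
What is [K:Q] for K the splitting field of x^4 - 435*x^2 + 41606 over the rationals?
[K:Q] = 4

f factors as (x^2 - 142)(x^2 - 293); the splitting field is K = Q(sqrt(142), sqrt(293)). Since 142, 293, and 41606 are all non-squares in Q, the three subfields Q(sqrt(142)), Q(sqrt(293)), Q(sqrt(41606)) are distinct degree-2 extensions, so [K:Q] = 4 (Klein four Galois group).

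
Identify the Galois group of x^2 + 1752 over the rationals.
Gal(K/Q) = Z/2Z (cyclic of order 2)

x^2 + 1752 is irreducible over Q since -1752 is not a rational square. The splitting field Q(sqrt(-1752)) has degree 2 over Q, and its unique nontrivial automorphism is sqrt(-1752) ↦ -sqrt(-1752). Hence Gal(Q(sqrt(-1752))/Q) = Z/2Z.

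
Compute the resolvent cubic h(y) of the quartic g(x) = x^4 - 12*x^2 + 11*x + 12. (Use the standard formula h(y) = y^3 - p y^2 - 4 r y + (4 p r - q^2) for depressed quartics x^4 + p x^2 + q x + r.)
h(y) = y^3 + 12*y^2 - 48*y - 697

Identify coefficients: p = -12, q = 11, r = 12.
Plug into h(y) = y^3 - p y^2 - 4 r y + (4 p r - q^2):
  h(y) = y^3 - (-12) y^2 - 4*(12) y + (4*(-12)*(12) - (11)^2)
       = y^3 + (12) y^2 + (-48) y + (-697).
Simplifying: h(y) = y^3 + 12*y^2 - 48*y - 697.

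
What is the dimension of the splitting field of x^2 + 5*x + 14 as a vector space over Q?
[K:Q] = 2

The discriminant of x^2 + (5)*x + (14) is b^2 - 4c = 25 - (56) = -31. Since -31 is not a perfect square in Q, the polynomial is irreducible over Q. Its two roots generate a degree-2 extension, so [K:Q] = 2.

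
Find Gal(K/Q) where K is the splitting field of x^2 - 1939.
Gal(K/Q) = Z/2Z (cyclic of order 2)

x^2 - 1939 is irreducible over Q since 1939 is not a rational square. The splitting field Q(sqrt(1939)) has degree 2 over Q, and its unique nontrivial automorphism is sqrt(1939) ↦ -sqrt(1939). Hence Gal(Q(sqrt(1939))/Q) = Z/2Z.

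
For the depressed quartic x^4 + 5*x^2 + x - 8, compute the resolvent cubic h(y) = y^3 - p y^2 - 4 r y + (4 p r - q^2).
h(y) = y^3 - 5*y^2 + 32*y - 161

Identify coefficients: p = 5, q = 1, r = -8.
Plug into h(y) = y^3 - p y^2 - 4 r y + (4 p r - q^2):
  h(y) = y^3 - (5) y^2 - 4*(-8) y + (4*(5)*(-8) - (1)^2)
       = y^3 + (-5) y^2 + (32) y + (-161).
Simplifying: h(y) = y^3 - 5*y^2 + 32*y - 161.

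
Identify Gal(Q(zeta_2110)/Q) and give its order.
|Gal(Q(zeta_2110)/Q)| = phi(2110) = 840; group ≅ (Z/2110Z)^* ≅ Z/4Z × Z/210Z

The n-th cyclotomic polynomial Φ_2110(x) is the minimal polynomial of zeta_2110 over Q and has degree phi(2110) = 840. So Q(zeta_2110) is a degree-840 Galois extension with Galois group (Z/2110Z)^*. By CRT, (Z/2110Z)^* ≅ (Z/2Z)^* × (Z/5Z)^* × (Z/211Z)^*. Each prime-power unit group is (Z/2Z)^* ≅ trivial group (order 1); (Z/5Z)^* ≅ Z/4Z; (Z/211Z)^* ≅ Z/210Z. Hence Gal(Q(zeta_2110)/Q) ≅ Z/4Z × Z/210Z.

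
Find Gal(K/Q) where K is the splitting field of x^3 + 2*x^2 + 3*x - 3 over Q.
Gal(K/Q) = S_3 (symmetric group of order 6)

Compute the discriminant of x^3 + (2)*x^2 + (3)*x + (-3): Δ = -543. Since Δ is not a rational square, the Galois group is not contained in A_3; it must be the full S_3 (irreducibility of the cubic rules out anything smaller).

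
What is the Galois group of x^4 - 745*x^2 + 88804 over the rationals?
Gal(K/Q) = Z/2Z (cyclic of order 2)

f factors as (x^2 - 149)(x^2 - 596), so the splitting field is K = Q(sqrt(149), sqrt(596)). The squarefree part of 149 is 149 and the squarefree part of 596 is also 149, so sqrt(149) and sqrt(596) are both rational multiples of sqrt(149). Hence Q(sqrt(149)) = Q(sqrt(596)) = Q(sqrt(149)), and the splitting field collapses to a single degree-2 extension with Galois group Z/2Z.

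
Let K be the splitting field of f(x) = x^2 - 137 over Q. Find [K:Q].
[K:Q] = 2

The polynomial x^2 - 137 is irreducible over Q since 137 is not a perfect square. Its splitting field is Q(sqrt(137)), which has degree 2 over Q.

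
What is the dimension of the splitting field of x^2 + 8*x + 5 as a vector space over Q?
[K:Q] = 2

The discriminant of x^2 + (8)*x + (5) is b^2 - 4c = 64 - (20) = 44. Since 44 is not a perfect square in Q, the polynomial is irreducible over Q. Its two roots generate a degree-2 extension, so [K:Q] = 2.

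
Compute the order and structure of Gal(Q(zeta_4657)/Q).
|Gal(Q(zeta_4657)/Q)| = phi(4657) = 4656; group ≅ (Z/4657Z)^* ≅ Z/4656Z

The n-th cyclotomic polynomial Φ_4657(x) is the minimal polynomial of zeta_4657 over Q and has degree phi(4657) = 4656. So Q(zeta_4657) is a degree-4656 Galois extension with Galois group (Z/4657Z)^*. (Z/4657Z)^* is cyclic since 4657 is an odd prime power (or 4). Hence Gal(Q(zeta_4657)/Q) ≅ Z/4656Z.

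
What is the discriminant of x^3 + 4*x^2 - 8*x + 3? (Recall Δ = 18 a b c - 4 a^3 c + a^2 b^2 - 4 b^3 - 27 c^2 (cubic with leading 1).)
Δ = 333

For x^3 + a x^2 + b x + c the discriminant is Δ = 18 a b c - 4 a^3 c + a^2 b^2 - 4 b^3 - 27 c^2.
Plug a = 4, b = -8, c = 3:
  18*(4)*(-8)*(3) - 4*(4)^3*(3) + (4)^2*(-8)^2 - 4*(-8)^3 - 27*(3)^2
  = -1728 + (-768) + 1024 + (2048) + (-243)
  = 333.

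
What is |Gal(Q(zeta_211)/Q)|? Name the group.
|Gal(Q(zeta_211)/Q)| = phi(211) = 210; group ≅ (Z/211Z)^* ≅ Z/210Z

The n-th cyclotomic polynomial Φ_211(x) is the minimal polynomial of zeta_211 over Q and has degree phi(211) = 210. So Q(zeta_211) is a degree-210 Galois extension with Galois group (Z/211Z)^*. (Z/211Z)^* is cyclic since 211 is an odd prime power (or 4). Hence Gal(Q(zeta_211)/Q) ≅ Z/210Z.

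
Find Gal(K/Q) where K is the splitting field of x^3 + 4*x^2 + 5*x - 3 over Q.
Gal(K/Q) = S_3 (symmetric group of order 6)

Compute the discriminant of x^3 + (4)*x^2 + (5)*x + (-3): Δ = -655. Since Δ is not a rational square, the Galois group is not contained in A_3; it must be the full S_3 (irreducibility of the cubic rules out anything smaller).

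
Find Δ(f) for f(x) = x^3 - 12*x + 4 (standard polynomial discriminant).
Δ = 6480

For a depressed cubic x^3 + p x + q the discriminant is Δ = -4 p^3 - 27 q^2 = -4*(-12)^3 - 27*(4)^2 = 6912 - 432 = 6480.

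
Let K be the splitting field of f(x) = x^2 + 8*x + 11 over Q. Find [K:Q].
[K:Q] = 2

The discriminant of x^2 + (8)*x + (11) is b^2 - 4c = 64 - (44) = 20. Since 20 is not a perfect square in Q, the polynomial is irreducible over Q. Its two roots generate a degree-2 extension, so [K:Q] = 2.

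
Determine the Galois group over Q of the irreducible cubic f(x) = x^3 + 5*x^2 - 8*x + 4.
Gal(K/Q) = S_3 (symmetric group of order 6)

Compute the discriminant of x^3 + (5)*x^2 + (-8)*x + (4): Δ = -1664. Since Δ is not a rational square, the Galois group is not contained in A_3; it must be the full S_3 (irreducibility of the cubic rules out anything smaller).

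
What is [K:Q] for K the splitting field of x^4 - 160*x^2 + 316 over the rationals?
[K:Q] = 4

f factors as (x^2 - 2)(x^2 - 158); the splitting field is K = Q(sqrt(2), sqrt(158)). Since 2, 158, and 316 are all non-squares in Q, the three subfields Q(sqrt(2)), Q(sqrt(158)), Q(sqrt(316)) are distinct degree-2 extensions, so [K:Q] = 4 (Klein four Galois group).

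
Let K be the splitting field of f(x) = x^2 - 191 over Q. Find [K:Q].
[K:Q] = 2

The polynomial x^2 - 191 is irreducible over Q since 191 is not a perfect square. Its splitting field is Q(sqrt(191)), which has degree 2 over Q.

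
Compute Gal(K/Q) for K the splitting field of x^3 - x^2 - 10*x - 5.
Gal(K/Q) = S_3 (symmetric group of order 6)

Compute the discriminant of x^3 + (-1)*x^2 + (-10)*x + (-5): Δ = 2505. Since Δ is not a rational square, the Galois group is not contained in A_3; it must be the full S_3 (irreducibility of the cubic rules out anything smaller).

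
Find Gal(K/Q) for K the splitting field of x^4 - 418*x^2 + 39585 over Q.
Gal(K/Q) = V_4 (Klein four-group, Z/2Z × Z/2Z)

f factors as (x^2 - 273)(x^2 - 145), so the splitting field is K = Q(sqrt(273), sqrt(145)). The elements 273, 145, 39585 are all non-squares in Q, so sqrt(273) and sqrt(145) generate independent quadratic extensions. Thus [K:Q] = 4 and Gal(K/Q) is generated by the two order-2 automorphisms sqrt(273) ↦ -sqrt(273) and sqrt(145) ↦ -sqrt(145), giving V_4.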